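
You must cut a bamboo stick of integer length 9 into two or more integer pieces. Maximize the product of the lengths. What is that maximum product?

27

Let f[k] be the best product for length k (with at least one cut). For each first piece i, the rest contributes max(k−i, f[k−i]).
Small cases: f[2]=1, f[3]=2.
f[4] = 2×max(2,1) = 2×2 = 4
f[5] = 2×max(3,2) = 2×3 = 6
f[6] = 3×max(3,2) = 3×3 = 9
f[7] = 2×max(5,6) = 2×6 = 12
f[8] = 2×max(6,9) = 2×9 = 18
f[9] = 3×max(6,9) = 3×9 = 27
One optimal split: 3 + 3 + 3; product 3×3×3 = 27.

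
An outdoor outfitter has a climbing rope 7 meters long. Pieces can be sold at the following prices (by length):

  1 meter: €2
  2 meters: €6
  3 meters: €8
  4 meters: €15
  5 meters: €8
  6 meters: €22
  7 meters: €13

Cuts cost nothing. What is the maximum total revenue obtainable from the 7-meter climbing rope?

24

Consider every possible first cut. R[k] is the best of p[i]+R[k−i] over all sellable i≤k.
R[1] = 2
R[2] = 6
R[3] = 8  (first piece 1, then R[2]=6)
R[4] = 15
R[5] = 17  (first piece 1, then R[4]=15)
R[6] = 22
R[7] = 24  (first piece 1, then R[6]=22)
One optimal cutting: 6 + 1 → €22 + €2 = €24.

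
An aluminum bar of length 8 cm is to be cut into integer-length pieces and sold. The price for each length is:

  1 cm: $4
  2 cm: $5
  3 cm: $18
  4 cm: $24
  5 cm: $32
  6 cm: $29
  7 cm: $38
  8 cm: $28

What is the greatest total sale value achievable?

50

Consider every possible first cut. v[k] is the best of p[i]+v[k−i] over all sellable i≤k.
v[1] = 4
v[2] = max(4+4, 5+0) = 8
v[3] = max(4+8, 5+4, 18+0) = 18
v[4] = max(4+18, 5+8, 18+4, 24+0) = 24
v[5] = max(4+24, 5+18, 18+8, 24+4, 32+0) = 32
v[6] = max(4+32, 5+24, 18+18, 24+8, 32+4, 29+0) = 36
v[7] = max(4+36, 5+32, 18+24, …, 29+4, 38+0) = 42
v[8] = max(4+42, 5+36, 18+32, …, 38+4, 28+0) = 50
One optimal cutting: 5 + 3 → $32 + $18 = $50.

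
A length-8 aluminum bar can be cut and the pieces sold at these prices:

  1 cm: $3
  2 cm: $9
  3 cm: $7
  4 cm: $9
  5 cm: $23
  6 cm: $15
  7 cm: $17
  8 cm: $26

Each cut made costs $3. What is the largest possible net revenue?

29

Consider every possible first cut. net[k] is the best of p[i]+net[k−i] over all sellable i≤k, charging 3 whenever i<k.
net[1] = 3
net[2] = max(3+3-3, 9+0) = 9
net[3] = max(3+9-3, 9+3-3, 7+0) = 9
net[4] = max(3+9-3, 9+9-3, 7+3-3, 9+0) = 15
net[5] = max(3+15-3, 9+9-3, 7+9-3, 9+3-3, 23+0) = 23
net[6] = max(3+23-3, 9+15-3, 7+9-3, 9+9-3, 23+3-3, 15+0) = 23
net[7] = max(3+23-3, 9+23-3, 7+15-3, …, 15+3-3, 17+0) = 29
net[8] = max(3+29-3, 9+23-3, 7+23-3, …, 17+3-3, 26+0) = 29
One optimal plan: pieces 5 + 2 + 1 (2 cuts) → $35 − $6 = $29.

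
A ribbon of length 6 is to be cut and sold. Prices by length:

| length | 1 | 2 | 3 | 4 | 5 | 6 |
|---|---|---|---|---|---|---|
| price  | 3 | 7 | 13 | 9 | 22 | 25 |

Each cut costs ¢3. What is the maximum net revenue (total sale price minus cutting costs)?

Consider every possible first cut. v[k] is the best of p[i]+v[k−i] over all sellable i≤k, charging 3 whenever i<k.
v[1] = 3
v[2] = 7
v[3] = 13
v[4] = 13  (first piece 1, then v[3]=13)
v[5] = 22
v[6] = 25
Best is to make no cuts and sell whole for ¢25.

25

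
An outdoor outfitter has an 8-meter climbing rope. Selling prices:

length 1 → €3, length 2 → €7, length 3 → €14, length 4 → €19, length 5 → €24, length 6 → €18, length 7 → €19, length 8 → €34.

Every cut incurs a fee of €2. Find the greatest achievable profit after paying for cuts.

Consider every possible first cut. v[k] is the best of p[i]+v[k−i] over all sellable i≤k, charging 2 whenever i<k.
v[1] = 3
v[2] = 7
v[3] = 14
v[4] = 19
v[5] = 24
v[6] = 26  (first piece 3, then v[3]=14)
v[7] = 31  (first piece 3, then v[4]=19)
v[8] = 36  (first piece 3, then v[5]=24)
One optimal plan: pieces 5 + 3 (1 cut) → €38 − €2 = €36.

36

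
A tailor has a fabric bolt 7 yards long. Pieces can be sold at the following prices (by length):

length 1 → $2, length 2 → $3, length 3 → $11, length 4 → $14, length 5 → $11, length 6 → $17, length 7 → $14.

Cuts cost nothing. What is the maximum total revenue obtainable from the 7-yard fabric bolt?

25

Let R[k] be the best obtainable value from length k. For each k, try every first piece i and keep the best of price[i] + R[k−i].
R[1] = 2
R[2] = max(2+2, 3+0) = 4
R[3] = max(2+4, 3+2, 11+0) = 11
R[4] = max(2+11, 3+4, 11+2, 14+0) = 14
R[5] = max(2+14, 3+11, 11+4, 14+2, 11+0) = 16
R[6] = max(2+16, 3+14, 11+11, 14+4, 11+2, 17+0) = 22
R[7] = max(2+22, 3+16, 11+14, …, 17+2, 14+0) = 25
One optimal cutting: 4 + 3 → $14 + $11 = $25.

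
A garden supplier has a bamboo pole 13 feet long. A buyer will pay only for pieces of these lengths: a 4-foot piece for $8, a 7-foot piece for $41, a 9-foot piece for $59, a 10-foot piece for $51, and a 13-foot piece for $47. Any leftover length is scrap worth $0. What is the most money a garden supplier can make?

Consider every possible first cut. r[k] is the best of p[i]+r[k−i] over all sellable i≤k.
r[1] = 0
r[2] = 0
r[3] = 0
r[4] = 8
r[5] = 8
r[6] = 8
r[7] = max(8+0, 41+0) = 41
r[8] = max(8+8, 41+0) = 41
r[9] = max(8+8, 41+0, 59+0) = 59
r[10] = max(8+8, 41+0, 59+0, 51+0) = 59
r[11] = max(8+41, 41+8, 59+0, 51+0) = 59
r[12] = max(8+41, 41+8, 59+0, 51+0) = 59
r[13] = max(8+59, 41+8, 59+8, 51+0, 47+0) = 67
One optimal cutting: 9 + 4 → $67.

67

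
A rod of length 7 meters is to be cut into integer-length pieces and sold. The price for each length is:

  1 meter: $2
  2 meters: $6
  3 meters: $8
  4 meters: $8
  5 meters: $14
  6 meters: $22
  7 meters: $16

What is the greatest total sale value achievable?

24

Consider every possible first cut. best[k] is the best of p[i]+best[k−i] over all sellable i≤k.
best[1] = 2
best[2] = max(2+2, 6+0) = 6
best[3] = max(2+6, 6+2, 8+0) = 8
best[4] = max(2+8, 6+6, 8+2, 8+0) = 12
best[5] = max(2+12, 6+8, 8+6, 8+2, 14+0) = 14
best[6] = max(2+14, 6+12, 8+8, 8+6, 14+2, 22+0) = 22
best[7] = max(2+22, 6+14, 8+12, …, 22+2, 16+0) = 24
One optimal cutting: 6 + 1 → $22 + $2 = $24.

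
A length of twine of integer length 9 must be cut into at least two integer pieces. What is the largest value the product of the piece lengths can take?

Define P[k] = max over 1≤i<k of i · max(k−i, P[k−i]); the inner max lets the remainder stay uncut if that's better.
P[2] = 1·max(1,0) = 1·1 = 1
P[3] = max(1·2, 2·1) = 2
P[4] = max(1·3, 2·2, 3·1) = 4
P[5] = max(1·4, 2·3, 3·2, 4·1) = 6
P[6] = max(1·6, 2·4, 3·3, 4·2, 5·1) = 9
P[7] = max(1·9, 2·6, 3·4, 4·3, 5·2, 6·1) = 12
P[8] = max(1·12, 2·9, 3·6, …, 6·2, 7·1) = 18
P[9] = max(1·18, 2·12, 3·9, …, 7·2, 8·1) = 27
One optimal split: 3 + 3 + 3; product 3·3·3 = 27.

27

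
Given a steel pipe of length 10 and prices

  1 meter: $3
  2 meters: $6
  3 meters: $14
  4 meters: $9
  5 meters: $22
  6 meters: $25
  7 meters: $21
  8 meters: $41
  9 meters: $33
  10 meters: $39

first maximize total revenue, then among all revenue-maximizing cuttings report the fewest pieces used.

Consider every possible first cut. r[k] is the best of p[i]+r[k−i] over all sellable i≤k.
r[1] = 3
r[2] = 6  (first piece 1, then r[1]=3)
r[3] = 14
r[4] = 17  (first piece 1, then r[3]=14)
r[5] = 22
r[6] = 28  (first piece 3, then r[3]=14)
r[7] = 31  (first piece 1, then r[6]=28)
r[8] = 41
r[9] = 44  (first piece 1, then r[8]=41)
r[10] = 47  (first piece 1, then r[9]=44)
Maximum revenue is $47.
Now minimize piece count subject to staying optimal: for each k, pieces[k] = 1 + min over i with p[i]+r[k−i]=r[k] of pieces[k−i].
pieces[7] = 3
pieces[8] = 1
pieces[9] = 2
pieces[10] = 2

2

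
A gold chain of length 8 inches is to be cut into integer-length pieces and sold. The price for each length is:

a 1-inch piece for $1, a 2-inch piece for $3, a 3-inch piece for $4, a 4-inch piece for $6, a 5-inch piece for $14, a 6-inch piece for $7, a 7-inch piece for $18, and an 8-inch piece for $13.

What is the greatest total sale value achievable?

Let best[k] be the best obtainable value from length k. For each k, try every first piece i and keep the best of price[i] + best[k−i].
best[1] = 1
best[2] = max(1+1, 3+0) = 3
best[3] = max(1+3, 3+1, 4+0) = 4
best[4] = max(1+4, 3+3, 4+1, 6+0) = 6
best[5] = max(1+6, 3+4, 4+3, 6+1, 14+0) = 14
best[6] = max(1+14, 3+6, 4+4, 6+3, 14+1, 7+0) = 15
best[7] = max(1+15, 3+14, 4+6, …, 7+1, 18+0) = 18
best[8] = max(1+18, 3+15, 4+14, …, 18+1, 13+0) = 19
One optimal cutting: 7 + 1 → $18 + $1 = $19.

19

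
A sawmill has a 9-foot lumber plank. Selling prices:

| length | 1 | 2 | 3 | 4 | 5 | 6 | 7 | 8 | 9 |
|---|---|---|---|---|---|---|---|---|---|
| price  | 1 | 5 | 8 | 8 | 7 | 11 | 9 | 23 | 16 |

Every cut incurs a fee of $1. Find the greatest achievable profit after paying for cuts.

Consider every possible first cut. v[k] is the best of p[i]+v[k−i] over all sellable i≤k, charging 1 whenever i<k.
v[1] = 1
v[2] = 5
v[3] = 8
v[4] = 9  (first piece 2, then v[2]=5)
v[5] = 12  (first piece 2, then v[3]=8)
v[6] = 15  (first piece 3, then v[3]=8)
v[7] = 16  (first piece 2, then v[5]=12)
v[8] = 23
v[9] = 23  (first piece 1, then v[8]=23)
One optimal plan: pieces 8 + 1 (1 cut) → $24 − $1 = $23.

23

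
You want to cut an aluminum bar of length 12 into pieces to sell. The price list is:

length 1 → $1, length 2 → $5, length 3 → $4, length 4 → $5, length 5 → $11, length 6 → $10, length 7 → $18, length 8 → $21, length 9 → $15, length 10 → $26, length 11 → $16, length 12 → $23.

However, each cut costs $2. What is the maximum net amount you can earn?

Let r[k] be the best obtainable value from length k. For each k, try every first piece i and keep the best of price[i] + r[k−i] minus the 2 cut fee when i<k.
r[1] = 1
r[2] = 5
r[3] = 4  (first piece 1, then r[2]=5)
r[4] = 8  (first piece 2, then r[2]=5)
r[5] = 11
r[6] = 11  (first piece 2, then r[4]=8)
r[7] = 18
r[8] = 21
r[9] = 21  (first piece 2, then r[7]=18)
r[10] = 26
r[11] = 25  (first piece 1, then r[10]=26)
r[12] = 29  (first piece 2, then r[10]=26)
One optimal plan: pieces 10 + 2 (1 cut) → $31 − $2 = $29.

29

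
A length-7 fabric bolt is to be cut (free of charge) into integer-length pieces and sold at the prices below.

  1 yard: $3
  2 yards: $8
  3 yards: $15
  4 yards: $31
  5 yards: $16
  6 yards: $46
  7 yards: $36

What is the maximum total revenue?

Build R[k] bottom-up: R[k] = max over allowed piece i of (p[i] + R[k−i]).
R[1] = 3
R[2] = 8
R[3] = 15
R[4] = 31
R[5] = 34  (first piece 1, then R[4]=31)
R[6] = 46
R[7] = 49  (first piece 1, then R[6]=46)
One optimal cutting: 6 + 1 → $46 + $3 = $49.

49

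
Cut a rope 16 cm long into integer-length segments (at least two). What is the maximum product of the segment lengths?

324

Let P[k] be the best product for length k (with at least one cut). For each first piece i, the rest contributes max(k−i, P[k−i]).
Small cases: P[2]=1, P[3]=2, P[4]=4, P[5]=6, P[6]=9, P[7]=12, P[8]=18.
P[9] = 3*max(6,9) = 3*9 = 27
P[10] = 2*max(8,18) = 2*18 = 36
P[11] = 2*max(9,27) = 2*27 = 54
P[12] = 3*max(9,27) = 3*27 = 81
P[13] = 2*max(11,54) = 2*54 = 108
P[14] = 2*max(12,81) = 2*81 = 162
P[15] = 3*max(12,81) = 3*81 = 243
P[16] = 2*max(14,162) = 2*162 = 324
One optimal split: 3 + 3 + 3 + 3 + 2 + 2; product 3*3*3*3*2*2 = 324.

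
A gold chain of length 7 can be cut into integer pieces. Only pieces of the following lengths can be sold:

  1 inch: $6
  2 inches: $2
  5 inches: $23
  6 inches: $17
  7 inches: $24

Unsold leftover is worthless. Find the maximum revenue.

Let f[k] be the best obtainable value from length k. For each k, try every first piece i and keep the best of price[i] + f[k−i].
f[1] = 6
f[2] = 12  (first piece 1, then f[1]=6)
f[3] = 18  (first piece 1, then f[2]=12)
f[4] = 24  (first piece 1, then f[3]=18)
f[5] = 30  (first piece 1, then f[4]=24)
f[6] = 36  (first piece 1, then f[5]=30)
f[7] = 42  (first piece 1, then f[6]=36)
One optimal cutting: 1 + 1 + 1 + 1 + 1 + 1 + 1 → $42.

42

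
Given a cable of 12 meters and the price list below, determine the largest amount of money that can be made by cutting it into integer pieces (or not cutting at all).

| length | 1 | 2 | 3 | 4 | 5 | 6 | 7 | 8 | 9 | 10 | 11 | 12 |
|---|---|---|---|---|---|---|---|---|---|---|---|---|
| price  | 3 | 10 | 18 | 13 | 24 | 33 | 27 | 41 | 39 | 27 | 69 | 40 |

Let r[k] be the best obtainable value from length k. For each k, try every first piece i and keep the best of price[i] + r[k−i].
r[1] = 3
r[2] = 10
r[3] = 18
r[4] = 21  (first piece 1, then r[3]=18)
r[5] = 28  (first piece 2, then r[3]=18)
r[6] = 36  (first piece 3, then r[3]=18)
r[7] = 39  (first piece 1, then r[6]=36)
r[8] = 46  (first piece 2, then r[6]=36)
r[9] = 54  (first piece 3, then r[6]=36)
r[10] = 57  (first piece 1, then r[9]=54)
r[11] = 69
r[12] = 72  (first piece 1, then r[11]=69)
One optimal cutting: 11 + 1 → 69 + 3 = 72.

72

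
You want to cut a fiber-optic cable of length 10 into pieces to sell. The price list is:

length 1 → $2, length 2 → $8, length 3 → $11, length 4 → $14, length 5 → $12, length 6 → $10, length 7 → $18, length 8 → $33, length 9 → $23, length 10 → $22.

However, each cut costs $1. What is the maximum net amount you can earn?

40

Let r[k] be the best obtainable value from length k. For each k, try every first piece i and keep the best of price[i] + r[k−i] minus the 1 cut fee when i<k.
r[1] = 2
r[2] = 8
r[3] = 11
r[4] = 15  (first piece 2, then r[2]=8)
r[5] = 18  (first piece 2, then r[3]=11)
r[6] = 22  (first piece 2, then r[4]=15)
r[7] = 25  (first piece 2, then r[5]=18)
r[8] = 33
r[9] = 34  (first piece 1, then r[8]=33)
r[10] = 40  (first piece 2, then r[8]=33)
One optimal plan: pieces 8 + 2 (1 cut) → $41 − $1 = $40.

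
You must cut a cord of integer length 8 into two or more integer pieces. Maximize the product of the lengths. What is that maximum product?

18

Let m[k] be the best product for length k (with at least one cut). For each first piece i, the rest contributes max(k−i, m[k−i]).
Small cases: m[2]=1, m[3]=2.
m[4] = max(1·3, 2·2, 3·1) = 4
m[5] = max(1·4, 2·3, 3·2, 4·1) = 6
m[6] = max(1·6, 2·4, 3·3, 4·2, 5·1) = 9
m[7] = max(1·9, 2·6, 3·4, 4·3, 5·2, 6·1) = 12
m[8] = max(1·12, 2·9, 3·6, …, 6·2, 7·1) = 18
One optimal split: 3 + 3 + 2; product 3·3·2 = 18.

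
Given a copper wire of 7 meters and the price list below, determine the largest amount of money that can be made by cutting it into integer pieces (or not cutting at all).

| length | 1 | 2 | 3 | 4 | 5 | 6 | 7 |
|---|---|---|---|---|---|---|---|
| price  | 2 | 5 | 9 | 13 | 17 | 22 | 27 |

27

Consider every possible first cut. v[k] is the best of p[i]+v[k−i] over all sellable i≤k.
v[1] = 2
v[2] = max(2+2, 5+0) = 5
v[3] = max(2+5, 5+2, 9+0) = 9
v[4] = max(2+9, 5+5, 9+2, 13+0) = 13
v[5] = max(2+13, 5+9, 9+5, 13+2, 17+0) = 17
v[6] = max(2+17, 5+13, 9+9, 13+5, 17+2, 22+0) = 22
v[7] = max(2+22, 5+17, 9+13, …, 22+2, 27+0) = 27
Best is to sell the whole 7-meter piece uncut for €27.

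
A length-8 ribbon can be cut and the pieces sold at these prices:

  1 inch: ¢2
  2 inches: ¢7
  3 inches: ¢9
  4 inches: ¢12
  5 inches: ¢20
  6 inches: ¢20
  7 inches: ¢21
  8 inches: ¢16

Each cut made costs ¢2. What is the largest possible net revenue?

27

Consider every possible first cut. r[k] is the best of p[i]+r[k−i] over all sellable i≤k, charging 2 whenever i<k.
r[1] = 2
r[2] = max(2+2-2, 7+0) = 7
r[3] = max(2+7-2, 7+2-2, 9+0) = 9
r[4] = max(2+9-2, 7+7-2, 9+2-2, 12+0) = 12
r[5] = max(2+12-2, 7+9-2, 9+7-2, 12+2-2, 20+0) = 20
r[6] = max(2+20-2, 7+12-2, 9+9-2, 12+7-2, 20+2-2, 20+0) = 20
r[7] = max(2+20-2, 7+20-2, 9+12-2, …, 20+2-2, 21+0) = 25
r[8] = max(2+25-2, 7+20-2, 9+20-2, …, 21+2-2, 16+0) = 27
One optimal plan: pieces 5 + 3 (1 cut) → ¢29 − ¢2 = ¢27.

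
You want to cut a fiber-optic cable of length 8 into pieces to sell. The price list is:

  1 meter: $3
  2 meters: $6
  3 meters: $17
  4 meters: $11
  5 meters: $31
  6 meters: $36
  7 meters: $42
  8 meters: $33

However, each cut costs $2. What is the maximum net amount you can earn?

Build r[k] bottom-up: r[k] = max over allowed piece i of (p[i] + r[k−i]) − 2 per cut.
r[1] = 3
r[2] = 6
r[3] = 17
r[4] = 18  (first piece 1, then r[3]=17)
r[5] = 31
r[6] = 36
r[7] = 42
r[8] = 46  (first piece 3, then r[5]=31)
One optimal plan: pieces 5 + 3 (1 cut) → $48 − $2 = $46.

46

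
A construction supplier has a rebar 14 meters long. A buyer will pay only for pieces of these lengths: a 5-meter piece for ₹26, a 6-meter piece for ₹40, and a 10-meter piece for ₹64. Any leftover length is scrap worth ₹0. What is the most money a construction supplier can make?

80

Build r[k] bottom-up: r[k] = max over allowed piece i of (p[i] + r[k−i]).
r[1] = 0
r[2] = 0
r[3] = 0
r[4] = 0
r[5] = 26
r[6] = max(26+0, 40+0) = 40
r[7] = max(26+0, 40+0) = 40
r[8] = max(26+0, 40+0) = 40
r[9] = max(26+0, 40+0) = 40
r[10] = max(26+26, 40+0, 64+0) = 64
r[11] = max(26+40, 40+26, 64+0) = 66
r[12] = max(26+40, 40+40, 64+0) = 80
r[13] = max(26+40, 40+40, 64+0) = 80
r[14] = max(26+40, 40+40, 64+0) = 80
One optimal cutting: pieces 6 + 6 with 2 meters of scrap → ₹80.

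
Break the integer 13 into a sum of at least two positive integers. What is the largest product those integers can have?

108

Let g[k] be the best product for length k (with at least one cut). For each first piece i, the rest contributes max(k−i, g[k−i]).
g[2] = 1*max(1,0) = 1*1 = 1
g[3] = 1*max(2,1) = 1*2 = 2
g[4] = 2*max(2,1) = 2*2 = 4
g[5] = 2*max(3,2) = 2*3 = 6
g[6] = 3*max(3,2) = 3*3 = 9
g[7] = 2*max(5,6) = 2*6 = 12
g[8] = 2*max(6,9) = 2*9 = 18
g[9] = 3*max(6,9) = 3*9 = 27
g[10] = 2*max(8,18) = 2*18 = 36
g[11] = 2*max(9,27) = 2*27 = 54
g[12] = 3*max(9,27) = 3*27 = 81
g[13] = 2*max(11,54) = 2*54 = 108
One optimal split: 3 + 3 + 3 + 2 + 2; product 3*3*3*2*2 = 108.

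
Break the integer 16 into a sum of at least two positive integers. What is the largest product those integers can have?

Fill P[k] for k=2..16: at each k try every first piece i and multiply by the better of (k−i) uncut or P[k−i].
P[2] = 1×max(1,0) = 1×1 = 1
P[3] = 1×max(2,1) = 1×2 = 2
P[4] = 2×max(2,1) = 2×2 = 4
P[5] = 2×max(3,2) = 2×3 = 6
P[6] = 3×max(3,2) = 3×3 = 9
P[7] = 2×max(5,6) = 2×6 = 12
P[8] = 2×max(6,9) = 2×9 = 18
P[9] = 3×max(6,9) = 3×9 = 27
P[10] = 2×max(8,18) = 2×18 = 36
P[11] = 2×max(9,27) = 2×27 = 54
P[12] = 3×max(9,27) = 3×27 = 81
P[13] = 2×max(11,54) = 2×54 = 108
P[14] = 2×max(12,81) = 2×81 = 162
P[15] = 3×max(12,81) = 3×81 = 243
P[16] = 2×max(14,162) = 2×162 = 324
One optimal split: 3 + 3 + 3 + 3 + 2 + 2; product 3×3×3×3×2×2 = 324.

324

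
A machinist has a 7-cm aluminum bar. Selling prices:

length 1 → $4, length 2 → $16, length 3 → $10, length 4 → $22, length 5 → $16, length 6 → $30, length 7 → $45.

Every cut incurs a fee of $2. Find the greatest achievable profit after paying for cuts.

46

Build net[k] bottom-up: net[k] = max over allowed piece i of (p[i] + net[k−i]) − 2 per cut.
net[1] = 4
net[2] = 16
net[3] = 18  (first piece 1, then net[2]=16)
net[4] = 30  (first piece 2, then net[2]=16)
net[5] = 32  (first piece 1, then net[4]=30)
net[6] = 44  (first piece 2, then net[4]=30)
net[7] = 46  (first piece 1, then net[6]=44)
One optimal plan: pieces 2 + 2 + 2 + 1 (3 cuts) → $52 − $6 = $46.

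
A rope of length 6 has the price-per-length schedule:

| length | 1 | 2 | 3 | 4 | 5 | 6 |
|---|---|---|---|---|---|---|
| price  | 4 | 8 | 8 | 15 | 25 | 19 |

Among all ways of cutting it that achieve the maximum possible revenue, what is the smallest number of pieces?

Let r[k] be the best obtainable value from length k. For each k, try every first piece i and keep the best of price[i] + r[k−i].
r[1] = 4
r[2] = max(4+4, 8+0) = 8
r[3] = max(4+8, 8+4, 8+0) = 12
r[4] = max(4+12, 8+8, 8+4, 15+0) = 16
r[5] = max(4+16, 8+12, 8+8, 15+4, 25+0) = 25
r[6] = max(4+25, 8+16, 8+12, 15+8, 25+4, 19+0) = 29
Maximum revenue is €29.
Now minimize piece count subject to staying optimal: for each k, pieces[k] = 1 + min over i with p[i]+r[k−i]=r[k] of pieces[k−i].
pieces[3] = 2
pieces[4] = 2
pieces[5] = 1
pieces[6] = 2

2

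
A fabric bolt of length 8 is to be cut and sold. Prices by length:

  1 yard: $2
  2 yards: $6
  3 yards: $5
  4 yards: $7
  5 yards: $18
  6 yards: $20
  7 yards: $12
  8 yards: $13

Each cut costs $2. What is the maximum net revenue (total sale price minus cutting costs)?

Build v[k] bottom-up: v[k] = max over allowed piece i of (p[i] + v[k−i]) − 2 per cut.
v[1] = 2
v[2] = max(2+2-2, 6+0) = 6
v[3] = max(2+6-2, 6+2-2, 5+0) = 6
v[4] = max(2+6-2, 6+6-2, 5+2-2, 7+0) = 10
v[5] = max(2+10-2, 6+6-2, 5+6-2, 7+2-2, 18+0) = 18
v[6] = max(2+18-2, 6+10-2, 5+6-2, 7+6-2, 18+2-2, 20+0) = 20
v[7] = max(2+20-2, 6+18-2, 5+10-2, …, 20+2-2, 12+0) = 22
v[8] = max(2+22-2, 6+20-2, 5+18-2, …, 12+2-2, 13+0) = 24
One optimal plan: pieces 6 + 2 (1 cut) → $26 − $2 = $24.

24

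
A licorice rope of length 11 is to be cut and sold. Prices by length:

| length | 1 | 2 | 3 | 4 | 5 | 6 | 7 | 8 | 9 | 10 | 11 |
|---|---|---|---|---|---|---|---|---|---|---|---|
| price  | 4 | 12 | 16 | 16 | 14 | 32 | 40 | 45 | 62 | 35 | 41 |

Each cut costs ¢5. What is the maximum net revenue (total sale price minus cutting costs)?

Consider every possible first cut. v[k] is the best of p[i]+v[k−i] over all sellable i≤k, charging 5 whenever i<k.
v[1] = 4
v[2] = 12
v[3] = 16
v[4] = 19  (first piece 2, then v[2]=12)
v[5] = 23  (first piece 2, then v[3]=16)
v[6] = 32
v[7] = 40
v[8] = 45
v[9] = 62
v[10] = 61  (first piece 1, then v[9]=62)
v[11] = 69  (first piece 2, then v[9]=62)
One optimal plan: pieces 9 + 2 (1 cut) → ¢74 − ¢5 = ¢69.

69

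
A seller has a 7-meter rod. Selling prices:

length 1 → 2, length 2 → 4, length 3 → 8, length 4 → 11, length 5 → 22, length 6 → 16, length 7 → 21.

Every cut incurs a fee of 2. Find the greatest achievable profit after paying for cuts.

24

Build r[k] bottom-up: r[k] = max over allowed piece i of (p[i] + r[k−i]) − 2 per cut.
r[1] = 2
r[2] = max(2+2-2, 4+0) = 4
r[3] = max(2+4-2, 4+2-2, 8+0) = 8
r[4] = max(2+8-2, 4+4-2, 8+2-2, 11+0) = 11
r[5] = max(2+11-2, 4+8-2, 8+4-2, 11+2-2, 22+0) = 22
r[6] = max(2+22-2, 4+11-2, 8+8-2, 11+4-2, 22+2-2, 16+0) = 22
r[7] = max(2+22-2, 4+22-2, 8+11-2, …, 16+2-2, 21+0) = 24
One optimal plan: pieces 5 + 2 (1 cut) → 26 − 2 = 24.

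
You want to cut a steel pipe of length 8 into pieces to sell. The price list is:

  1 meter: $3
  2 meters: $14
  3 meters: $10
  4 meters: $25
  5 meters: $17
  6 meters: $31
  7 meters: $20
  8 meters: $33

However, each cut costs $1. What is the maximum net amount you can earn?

53

Consider every possible first cut. r[k] is the best of p[i]+r[k−i] over all sellable i≤k, charging 1 whenever i<k.
r[1] = 3
r[2] = max(3+3-1, 14+0) = 14
r[3] = max(3+14-1, 14+3-1, 10+0) = 16
r[4] = max(3+16-1, 14+14-1, 10+3-1, 25+0) = 27
r[5] = max(3+27-1, 14+16-1, 10+14-1, 25+3-1, 17+0) = 29
r[6] = max(3+29-1, 14+27-1, 10+16-1, 25+14-1, 17+3-1, 31+0) = 40
r[7] = max(3+40-1, 14+29-1, 10+27-1, …, 31+3-1, 20+0) = 42
r[8] = max(3+42-1, 14+40-1, 10+29-1, …, 20+3-1, 33+0) = 53
One optimal plan: pieces 2 + 2 + 2 + 2 (3 cuts) → $56 − $3 = $53.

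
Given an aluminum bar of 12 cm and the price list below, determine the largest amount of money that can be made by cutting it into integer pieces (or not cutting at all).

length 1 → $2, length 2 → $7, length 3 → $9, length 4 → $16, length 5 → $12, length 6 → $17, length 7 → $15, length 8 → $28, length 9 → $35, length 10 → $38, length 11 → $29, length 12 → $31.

48

Let best[k] be the best obtainable value from length k. For each k, try every first piece i and keep the best of price[i] + best[k−i].
best[1] = 2
best[2] = 7
best[3] = 9  (first piece 1, then best[2]=7)
best[4] = 16
best[5] = 18  (first piece 1, then best[4]=16)
best[6] = 23  (first piece 2, then best[4]=16)
best[7] = 25  (first piece 1, then best[6]=23)
best[8] = 32  (first piece 4, then best[4]=16)
best[9] = 35
best[10] = 39  (first piece 2, then best[8]=32)
best[11] = 42  (first piece 2, then best[9]=35)
best[12] = 48  (first piece 4, then best[8]=32)
One optimal cutting: 4 + 4 + 4 → $16 + $16 + $16 = $48.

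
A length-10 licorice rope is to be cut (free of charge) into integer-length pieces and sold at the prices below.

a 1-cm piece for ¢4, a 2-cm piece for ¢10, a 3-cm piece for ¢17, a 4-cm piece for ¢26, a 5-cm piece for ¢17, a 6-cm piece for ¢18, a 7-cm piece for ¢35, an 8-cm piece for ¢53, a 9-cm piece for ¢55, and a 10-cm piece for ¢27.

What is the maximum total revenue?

Build best[k] bottom-up: best[k] = max over allowed piece i of (p[i] + best[k−i]).
best[1] = 4
best[2] = 10
best[3] = 17
best[4] = 26
best[5] = 30  (first piece 1, then best[4]=26)
best[6] = 36  (first piece 2, then best[4]=26)
best[7] = 43  (first piece 3, then best[4]=26)
best[8] = 53
best[9] = 57  (first piece 1, then best[8]=53)
best[10] = 63  (first piece 2, then best[8]=53)
One optimal cutting: 8 + 2 → ¢53 + ¢10 = ¢63.

63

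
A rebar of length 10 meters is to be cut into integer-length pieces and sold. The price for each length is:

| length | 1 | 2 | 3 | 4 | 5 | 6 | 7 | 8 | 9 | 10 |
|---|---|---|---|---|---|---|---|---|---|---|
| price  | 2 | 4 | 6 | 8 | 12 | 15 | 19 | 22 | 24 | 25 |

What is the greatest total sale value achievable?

Let v[k] be the best obtainable value from length k. For each k, try every first piece i and keep the best of price[i] + v[k−i].
v[1] = 2
v[2] = 4  (first piece 1, then v[1]=2)
v[3] = 6  (first piece 1, then v[2]=4)
v[4] = 8  (first piece 1, then v[3]=6)
v[5] = 12
v[6] = 15
v[7] = 19
v[8] = 22
v[9] = 24  (first piece 1, then v[8]=22)
v[10] = 26  (first piece 1, then v[9]=24)
One optimal cutting: 8 + 1 + 1 → ₹22 + ₹2 + ₹2 = ₹26.

26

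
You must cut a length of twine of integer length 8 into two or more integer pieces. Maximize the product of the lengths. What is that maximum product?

Let m[k] be the best product for length k (with at least one cut). For each first piece i, the rest contributes max(k−i, m[k−i]).
m[2] = 1×max(1,0) = 1×1 = 1
m[3] = 1×max(2,1) = 1×2 = 2
m[4] = 2×max(2,1) = 2×2 = 4
m[5] = 2×max(3,2) = 2×3 = 6
m[6] = 3×max(3,2) = 3×3 = 9
m[7] = 2×max(5,6) = 2×6 = 12
m[8] = 2×max(6,9) = 2×9 = 18
One optimal split: 3 + 3 + 2; product 3×3×2 = 18.

18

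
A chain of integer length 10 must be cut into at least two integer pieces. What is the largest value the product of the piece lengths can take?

Let prod[k] be the best product for length k (with at least one cut). For each first piece i, the rest contributes max(k−i, prod[k−i]).
prod[2] = 1×max(1,0) = 1×1 = 1
prod[3] = max(1×2, 2×1) = 2
prod[4] = max(1×3, 2×2, 3×1) = 4
prod[5] = max(1×4, 2×3, 3×2, 4×1) = 6
prod[6] = max(1×6, 2×4, 3×3, 4×2, 5×1) = 9
prod[7] = max(1×9, 2×6, 3×4, 4×3, 5×2, 6×1) = 12
prod[8] = max(1×12, 2×9, 3×6, …, 6×2, 7×1) = 18
prod[9] = max(1×18, 2×12, 3×9, …, 7×2, 8×1) = 27
prod[10] = max(1×27, 2×18, 3×12, …, 8×2, 9×1) = 36
One optimal split: 3 + 3 + 2 + 2; product 3×3×2×2 = 36.

36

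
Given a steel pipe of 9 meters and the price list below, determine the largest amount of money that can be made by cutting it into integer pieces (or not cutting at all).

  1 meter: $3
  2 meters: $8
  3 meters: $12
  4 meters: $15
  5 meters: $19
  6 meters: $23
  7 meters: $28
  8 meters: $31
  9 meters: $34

36

Consider every possible first cut. r[k] is the best of p[i]+r[k−i] over all sellable i≤k.
r[1] = 3
r[2] = 8
r[3] = 12
r[4] = 16  (first piece 2, then r[2]=8)
r[5] = 20  (first piece 2, then r[3]=12)
r[6] = 24  (first piece 2, then r[4]=16)
r[7] = 28  (first piece 2, then r[5]=20)
r[8] = 32  (first piece 2, then r[6]=24)
r[9] = 36  (first piece 2, then r[7]=28)
One optimal cutting: 3 + 2 + 2 + 2 → $12 + $8 + $8 + $8 = $36.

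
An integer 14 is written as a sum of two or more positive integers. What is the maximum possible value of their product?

Let m[k] be the best product for length k (with at least one cut). For each first piece i, the rest contributes max(k−i, m[k−i]).
m[2] = 1×max(1,0) = 1×1 = 1
m[3] = 1×max(2,1) = 1×2 = 2
m[4] = 2×max(2,1) = 2×2 = 4
m[5] = 2×max(3,2) = 2×3 = 6
m[6] = 3×max(3,2) = 3×3 = 9
m[7] = 2×max(5,6) = 2×6 = 12
m[8] = 2×max(6,9) = 2×9 = 18
m[9] = 3×max(6,9) = 3×9 = 27
m[10] = 2×max(8,18) = 2×18 = 36
m[11] = 2×max(9,27) = 2×27 = 54
m[12] = 3×max(9,27) = 3×27 = 81
m[13] = 2×max(11,54) = 2×54 = 108
m[14] = 2×max(12,81) = 2×81 = 162
One optimal split: 3 + 3 + 3 + 3 + 2; product 3×3×3×3×2 = 162.

162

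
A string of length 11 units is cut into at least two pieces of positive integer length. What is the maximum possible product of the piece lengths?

Let f[k] be the best product for length k (with at least one cut). For each first piece i, the rest contributes max(k−i, f[k−i]).
f[2] = 1*max(1,0) = 1*1 = 1
f[3] = max(1*2, 2*1) = 2
f[4] = max(1*3, 2*2, 3*1) = 4
f[5] = max(1*4, 2*3, 3*2, 4*1) = 6
f[6] = max(1*6, 2*4, 3*3, 4*2, 5*1) = 9
f[7] = max(1*9, 2*6, 3*4, 4*3, 5*2, 6*1) = 12
f[8] = max(1*12, 2*9, 3*6, …, 6*2, 7*1) = 18
f[9] = max(1*18, 2*12, 3*9, …, 7*2, 8*1) = 27
f[10] = max(1*27, 2*18, 3*12, …, 8*2, 9*1) = 36
f[11] = max(1*36, 2*27, 3*18, …, 9*2, 10*1) = 54
One optimal split: 3 + 3 + 3 + 2; product 3*3*3*2 = 54.

54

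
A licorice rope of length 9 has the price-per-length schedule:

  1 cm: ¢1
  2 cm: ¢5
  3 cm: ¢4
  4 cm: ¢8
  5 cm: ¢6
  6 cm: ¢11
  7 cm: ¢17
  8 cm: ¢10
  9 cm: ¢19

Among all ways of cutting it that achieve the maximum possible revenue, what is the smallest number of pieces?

Let r[k] be the best obtainable value from length k. For each k, try every first piece i and keep the best of price[i] + r[k−i].
r[1] = 1
r[2] = 5
r[3] = 6  (first piece 1, then r[2]=5)
r[4] = 10  (first piece 2, then r[2]=5)
r[5] = 11  (first piece 1, then r[4]=10)
r[6] = 15  (first piece 2, then r[4]=10)
r[7] = 17
r[8] = 20  (first piece 2, then r[6]=15)
r[9] = 22  (first piece 2, then r[7]=17)
Maximum revenue is ¢22.
Now minimize piece count subject to staying optimal: for each k, pieces[k] = 1 + min over i with p[i]+r[k−i]=r[k] of pieces[k−i].
pieces[6] = 3
pieces[7] = 1
pieces[8] = 4
pieces[9] = 2

2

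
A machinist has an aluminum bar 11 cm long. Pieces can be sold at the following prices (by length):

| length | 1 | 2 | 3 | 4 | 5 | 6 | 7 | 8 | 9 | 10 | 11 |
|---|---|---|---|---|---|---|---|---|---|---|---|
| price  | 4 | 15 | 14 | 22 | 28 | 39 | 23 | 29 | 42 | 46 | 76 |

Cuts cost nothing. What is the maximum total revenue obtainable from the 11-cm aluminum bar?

Consider every possible first cut. v[k] is the best of p[i]+v[k−i] over all sellable i≤k.
v[1] = 4
v[2] = max(4+4, 15+0) = 15
v[3] = max(4+15, 15+4, 14+0) = 19
v[4] = max(4+19, 15+15, 14+4, 22+0) = 30
v[5] = max(4+30, 15+19, 14+15, 22+4, 28+0) = 34
v[6] = max(4+34, 15+30, 14+19, 22+15, 28+4, 39+0) = 45
v[7] = max(4+45, 15+34, 14+30, …, 39+4, 23+0) = 49
v[8] = max(4+49, 15+45, 14+34, …, 23+4, 29+0) = 60
v[9] = max(4+60, 15+49, 14+45, …, 29+4, 42+0) = 64
v[10] = max(4+64, 15+60, 14+49, …, 42+4, 46+0) = 75
v[11] = max(4+75, 15+64, 14+60, …, 46+4, 76+0) = 79
One optimal cutting: 2 + 2 + 2 + 2 + 2 + 1 → $15 + $15 + $15 + $15 + $15 + $4 = $79.

79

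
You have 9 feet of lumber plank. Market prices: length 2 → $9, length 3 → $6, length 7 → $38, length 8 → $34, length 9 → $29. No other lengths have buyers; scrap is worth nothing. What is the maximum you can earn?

Let f[k] be the best obtainable value from length k. For each k, try every first piece i and keep the best of price[i] + f[k−i].
f[1] = 0
f[2] = 9
f[3] = 9
f[4] = 18  (first piece 2, then f[2]=9)
f[5] = 18
f[6] = 27  (first piece 2, then f[4]=18)
f[7] = 38
f[8] = 38
f[9] = 47  (first piece 2, then f[7]=38)
One optimal cutting: 7 + 2 → $47.

47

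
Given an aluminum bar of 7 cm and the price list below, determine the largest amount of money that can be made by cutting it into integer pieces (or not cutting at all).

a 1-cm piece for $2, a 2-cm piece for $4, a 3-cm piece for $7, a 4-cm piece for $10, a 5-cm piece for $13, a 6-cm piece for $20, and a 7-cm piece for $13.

Build R[k] bottom-up: R[k] = max over allowed piece i of (p[i] + R[k−i]).
R[1] = 2
R[2] = max(2+2, 4+0) = 4
R[3] = max(2+4, 4+2, 7+0) = 7
R[4] = max(2+7, 4+4, 7+2, 10+0) = 10
R[5] = max(2+10, 4+7, 7+4, 10+2, 13+0) = 13
R[6] = max(2+13, 4+10, 7+7, 10+4, 13+2, 20+0) = 20
R[7] = max(2+20, 4+13, 7+10, …, 20+2, 13+0) = 22
One optimal cutting: 6 + 1 → $20 + $2 = $22.

22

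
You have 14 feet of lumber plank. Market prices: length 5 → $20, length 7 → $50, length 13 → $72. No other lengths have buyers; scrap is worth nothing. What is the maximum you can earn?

100

Build best[k] bottom-up: best[k] = max over allowed piece i of (p[i] + best[k−i]).
best[1] = 0
best[2] = 0
best[3] = 0
best[4] = 0
best[5] = 20
best[6] = 20
best[7] = max(20+0, 50+0) = 50
best[8] = max(20+0, 50+0) = 50
best[9] = max(20+0, 50+0) = 50
best[10] = max(20+20, 50+0) = 50
best[11] = max(20+20, 50+0) = 50
best[12] = max(20+50, 50+20) = 70
best[13] = max(20+50, 50+20, 72+0) = 72
best[14] = max(20+50, 50+50, 72+0) = 100
One optimal cutting: 7 + 7 → $100.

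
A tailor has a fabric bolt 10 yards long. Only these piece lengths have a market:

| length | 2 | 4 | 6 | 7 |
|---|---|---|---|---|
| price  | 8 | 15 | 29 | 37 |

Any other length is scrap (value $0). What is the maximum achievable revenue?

45

Let f[k] be the best obtainable value from length k. For each k, try every first piece i and keep the best of price[i] + f[k−i].
f[1] = 0
f[2] = 8
f[3] = 8
f[4] = 16  (first piece 2, then f[2]=8)
f[5] = 16
f[6] = 29
f[7] = 37
f[8] = 37
f[9] = 45  (first piece 2, then f[7]=37)
f[10] = 45
One optimal cutting: pieces 7 + 2 with 1 yard of scrap → $45.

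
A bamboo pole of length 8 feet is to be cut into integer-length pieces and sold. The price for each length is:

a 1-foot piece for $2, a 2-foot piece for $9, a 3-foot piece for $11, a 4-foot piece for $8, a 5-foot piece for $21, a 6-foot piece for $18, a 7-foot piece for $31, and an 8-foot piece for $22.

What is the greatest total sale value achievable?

36

Build v[k] bottom-up: v[k] = max over allowed piece i of (p[i] + v[k−i]).
v[1] = 2
v[2] = 9
v[3] = 11  (first piece 1, then v[2]=9)
v[4] = 18  (first piece 2, then v[2]=9)
v[5] = 21
v[6] = 27  (first piece 2, then v[4]=18)
v[7] = 31
v[8] = 36  (first piece 2, then v[6]=27)
One optimal cutting: 2 + 2 + 2 + 2 → $9 + $9 + $9 + $9 = $36.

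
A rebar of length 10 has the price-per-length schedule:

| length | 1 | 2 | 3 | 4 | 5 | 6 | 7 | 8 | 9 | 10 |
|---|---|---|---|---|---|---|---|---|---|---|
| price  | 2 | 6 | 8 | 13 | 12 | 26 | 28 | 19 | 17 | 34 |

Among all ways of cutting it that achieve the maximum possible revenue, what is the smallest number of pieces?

2

Build r[k] bottom-up: r[k] = max over allowed piece i of (p[i] + r[k−i]).
r[1] = 2
r[2] = 6
r[3] = 8  (first piece 1, then r[2]=6)
r[4] = 13
r[5] = 15  (first piece 1, then r[4]=13)
r[6] = 26
r[7] = 28  (first piece 1, then r[6]=26)
r[8] = 32  (first piece 2, then r[6]=26)
r[9] = 34  (first piece 1, then r[8]=32)
r[10] = 39  (first piece 4, then r[6]=26)
Maximum revenue is ₹39.
Now minimize piece count subject to staying optimal: for each k, pieces[k] = 1 + min over i with p[i]+r[k−i]=r[k] of pieces[k−i].
pieces[7] = 1
pieces[8] = 2
pieces[9] = 2
pieces[10] = 2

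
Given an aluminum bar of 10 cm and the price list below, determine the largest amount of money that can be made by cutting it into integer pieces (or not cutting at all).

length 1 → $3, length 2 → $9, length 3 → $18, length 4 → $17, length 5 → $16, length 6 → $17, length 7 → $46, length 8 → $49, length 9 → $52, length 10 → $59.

64

Let r[k] be the best obtainable value from length k. For each k, try every first piece i and keep the best of price[i] + r[k−i].
r[1] = 3
r[2] = max(3+3, 9+0) = 9
r[3] = max(3+9, 9+3, 18+0) = 18
r[4] = max(3+18, 9+9, 18+3, 17+0) = 21
r[5] = max(3+21, 9+18, 18+9, 17+3, 16+0) = 27
r[6] = max(3+27, 9+21, 18+18, 17+9, 16+3, 17+0) = 36
r[7] = max(3+36, 9+27, 18+21, …, 17+3, 46+0) = 46
r[8] = max(3+46, 9+36, 18+27, …, 46+3, 49+0) = 49
r[9] = max(3+49, 9+46, 18+36, …, 49+3, 52+0) = 55
r[10] = max(3+55, 9+49, 18+46, …, 52+3, 59+0) = 64
One optimal cutting: 7 + 3 → $46 + $18 = $64.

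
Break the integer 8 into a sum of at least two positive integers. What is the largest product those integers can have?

18

Fill P[k] for k=2..8: at each k try every first piece i and multiply by the better of (k−i) uncut or P[k−i].
P[2] = 1*max(1,0) = 1*1 = 1
P[3] = max(1*2, 2*1) = 2
P[4] = max(1*3, 2*2, 3*1) = 4
P[5] = max(1*4, 2*3, 3*2, 4*1) = 6
P[6] = max(1*6, 2*4, 3*3, 4*2, 5*1) = 9
P[7] = max(1*9, 2*6, 3*4, 4*3, 5*2, 6*1) = 12
P[8] = max(1*12, 2*9, 3*6, …, 6*2, 7*1) = 18
One optimal split: 3 + 3 + 2; product 3*3*2 = 18.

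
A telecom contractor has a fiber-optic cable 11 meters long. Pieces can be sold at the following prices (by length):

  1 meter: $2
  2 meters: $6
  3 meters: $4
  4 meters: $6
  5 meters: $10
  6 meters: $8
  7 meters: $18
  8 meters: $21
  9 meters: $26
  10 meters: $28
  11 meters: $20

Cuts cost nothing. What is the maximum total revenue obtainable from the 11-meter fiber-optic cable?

Consider every possible first cut. v[k] is the best of p[i]+v[k−i] over all sellable i≤k.
v[1] = 2
v[2] = max(2+2, 6+0) = 6
v[3] = max(2+6, 6+2, 4+0) = 8
v[4] = max(2+8, 6+6, 4+2, 6+0) = 12
v[5] = max(2+12, 6+8, 4+6, 6+2, 10+0) = 14
v[6] = max(2+14, 6+12, 4+8, 6+6, 10+2, 8+0) = 18
v[7] = max(2+18, 6+14, 4+12, …, 8+2, 18+0) = 20
v[8] = max(2+20, 6+18, 4+14, …, 18+2, 21+0) = 24
v[9] = max(2+24, 6+20, 4+18, …, 21+2, 26+0) = 26
v[10] = max(2+26, 6+24, 4+20, …, 26+2, 28+0) = 30
v[11] = max(2+30, 6+26, 4+24, …, 28+2, 20+0) = 32
One optimal cutting: 2 + 2 + 2 + 2 + 2 + 1 → $6 + $6 + $6 + $6 + $6 + $2 = $32.

32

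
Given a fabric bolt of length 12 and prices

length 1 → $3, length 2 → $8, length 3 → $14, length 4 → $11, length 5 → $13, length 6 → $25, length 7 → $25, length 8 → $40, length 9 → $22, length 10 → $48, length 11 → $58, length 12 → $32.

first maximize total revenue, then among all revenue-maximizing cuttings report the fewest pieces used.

2

Build r[k] bottom-up: r[k] = max over allowed piece i of (p[i] + r[k−i]).
r[1] = 3
r[2] = max(3+3, 8+0) = 8
r[3] = max(3+8, 8+3, 14+0) = 14
r[4] = max(3+14, 8+8, 14+3, 11+0) = 17
r[5] = max(3+17, 8+14, 14+8, 11+3, 13+0) = 22
r[6] = max(3+22, 8+17, 14+14, 11+8, 13+3, 25+0) = 28
r[7] = max(3+28, 8+22, 14+17, …, 25+3, 25+0) = 31
r[8] = max(3+31, 8+28, 14+22, …, 25+3, 40+0) = 40
r[9] = max(3+40, 8+31, 14+28, …, 40+3, 22+0) = 43
r[10] = max(3+43, 8+40, 14+31, …, 22+3, 48+0) = 48
r[11] = max(3+48, 8+43, 14+40, …, 48+3, 58+0) = 58
r[12] = max(3+58, 8+48, 14+43, …, 58+3, 32+0) = 61
Maximum revenue is $61.
Now minimize piece count subject to staying optimal: for each k, pieces[k] = 1 + min over i with p[i]+r[k−i]=r[k] of pieces[k−i].
pieces[9] = 2
pieces[10] = 1
pieces[11] = 1
pieces[12] = 2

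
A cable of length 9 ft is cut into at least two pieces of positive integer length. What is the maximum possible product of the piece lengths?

Define prod[k] = max over 1≤i<k of i · max(k−i, prod[k−i]); the inner max lets the remainder stay uncut if that's better.
prod[2] = 1×max(1,0) = 1×1 = 1
prod[3] = 1×max(2,1) = 1×2 = 2
prod[4] = 2×max(2,1) = 2×2 = 4
prod[5] = 2×max(3,2) = 2×3 = 6
prod[6] = 3×max(3,2) = 3×3 = 9
prod[7] = 2×max(5,6) = 2×6 = 12
prod[8] = 2×max(6,9) = 2×9 = 18
prod[9] = 3×max(6,9) = 3×9 = 27
One optimal split: 3 + 3 + 3; product 3×3×3 = 27.

27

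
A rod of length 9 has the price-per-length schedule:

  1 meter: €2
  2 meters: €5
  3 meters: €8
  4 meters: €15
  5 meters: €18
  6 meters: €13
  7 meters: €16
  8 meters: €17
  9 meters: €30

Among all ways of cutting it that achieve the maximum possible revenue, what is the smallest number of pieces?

Let r[k] be the best obtainable value from length k. For each k, try every first piece i and keep the best of price[i] + r[k−i].
r[1] = 2
r[2] = 5
r[3] = 8
r[4] = 15
r[5] = 18
r[6] = 20  (first piece 1, then r[5]=18)
r[7] = 23  (first piece 2, then r[5]=18)
r[8] = 30  (first piece 4, then r[4]=15)
r[9] = 33  (first piece 4, then r[5]=18)
Maximum revenue is €33.
Now minimize piece count subject to staying optimal: for each k, pieces[k] = 1 + min over i with p[i]+r[k−i]=r[k] of pieces[k−i].
pieces[6] = 2
pieces[7] = 2
pieces[8] = 2
pieces[9] = 2

2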